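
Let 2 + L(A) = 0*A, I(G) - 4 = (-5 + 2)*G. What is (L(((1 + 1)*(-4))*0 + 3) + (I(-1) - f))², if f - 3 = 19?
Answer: 289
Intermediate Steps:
I(G) = 4 - 3*G (I(G) = 4 + (-5 + 2)*G = 4 - 3*G)
f = 22 (f = 3 + 19 = 22)
L(A) = -2 (L(A) = -2 + 0*A = -2 + 0 = -2)
(L(((1 + 1)*(-4))*0 + 3) + (I(-1) - f))² = (-2 + ((4 - 3*(-1)) - 1*22))² = (-2 + ((4 + 3) - 22))² = (-2 + (7 - 22))² = (-2 - 15)² = (-17)² = 289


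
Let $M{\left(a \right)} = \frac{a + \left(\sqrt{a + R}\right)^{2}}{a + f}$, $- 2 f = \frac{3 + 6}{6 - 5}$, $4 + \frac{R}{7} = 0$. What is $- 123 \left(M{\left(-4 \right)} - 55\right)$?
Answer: $\frac{106149}{17} \approx 6244.1$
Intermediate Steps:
$R = -28$ ($R = -28 + 7 \cdot 0 = -28 + 0 = -28$)
$f = - \frac{9}{2}$ ($f = - \frac{\left(3 + 6\right) \frac{1}{6 - 5}}{2} = - \frac{9 \cdot 1^{-1}}{2} = - \frac{9 \cdot 1}{2} = \left(- \frac{1}{2}\right) 9 = - \frac{9}{2} \approx -4.5$)
$M{\left(a \right)} = \frac{-28 + 2 a}{- \frac{9}{2} + a}$ ($M{\left(a \right)} = \frac{a + \left(\sqrt{a - 28}\right)^{2}}{a - \frac{9}{2}} = \frac{a + \left(\sqrt{-28 + a}\right)^{2}}{- \frac{9}{2} + a} = \frac{a + \left(-28 + a\right)}{- \frac{9}{2} + a} = \frac{-28 + 2 a}{- \frac{9}{2} + a}$)
$- 123 \left(M{\left(-4 \right)} - 55\right) = - 123 \left(\frac{4 \left(-14 - 4\right)}{-9 + 2 \left(-4\right)} - 55\right) = - 123 \left(4 \frac{1}{-9 - 8} \left(-18\right) - 55\right) = - 123 \left(4 \frac{1}{-17} \left(-18\right) - 55\right) = - 123 \left(4 \left(- \frac{1}{17}\right) \left(-18\right) - 55\right) = - 123 \left(\frac{72}{17} - 55\right) = \left(-123\right) \left(- \frac{863}{17}\right) = \frac{106149}{17}$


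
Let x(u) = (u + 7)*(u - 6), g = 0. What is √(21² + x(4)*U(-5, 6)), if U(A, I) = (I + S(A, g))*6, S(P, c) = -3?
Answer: 3*√5 ≈ 6.7082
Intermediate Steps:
x(u) = (-6 + u)*(7 + u) (x(u) = (7 + u)*(-6 + u) = (-6 + u)*(7 + u))
U(A, I) = -18 + 6*I (U(A, I) = (I - 3)*6 = (-3 + I)*6 = -18 + 6*I)
√(21² + x(4)*U(-5, 6)) = √(21² + (-42 + 4 + 4²)*(-18 + 6*6)) = √(441 + (-42 + 4 + 16)*(-18 + 36)) = √(441 - 22*18) = √(441 - 396) = √45 = 3*√5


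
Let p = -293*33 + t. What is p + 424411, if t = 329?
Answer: 415071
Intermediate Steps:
p = -9340 (p = -293*33 + 329 = -9669 + 329 = -9340)
p + 424411 = -9340 + 424411 = 415071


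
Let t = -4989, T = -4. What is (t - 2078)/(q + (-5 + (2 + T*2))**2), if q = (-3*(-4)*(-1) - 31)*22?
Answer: 7067/825 ≈ 8.5661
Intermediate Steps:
q = -946 (q = (12*(-1) - 31)*22 = (-12 - 31)*22 = -43*22 = -946)
(t - 2078)/(q + (-5 + (2 + T*2))**2) = (-4989 - 2078)/(-946 + (-5 + (2 - 4*2))**2) = -7067/(-946 + (-5 + (2 - 8))**2) = -7067/(-946 + (-5 - 6)**2) = -7067/(-946 + (-11)**2) = -7067/(-946 + 121) = -7067/(-825) = -7067*(-1/825) = 7067/825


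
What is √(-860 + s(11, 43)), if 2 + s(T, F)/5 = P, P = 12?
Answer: 9*I*√10 ≈ 28.461*I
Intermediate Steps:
s(T, F) = 50 (s(T, F) = -10 + 5*12 = -10 + 60 = 50)
√(-860 + s(11, 43)) = √(-860 + 50) = √(-810) = 9*I*√10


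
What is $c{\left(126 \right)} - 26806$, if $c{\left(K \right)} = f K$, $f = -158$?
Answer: $-46714$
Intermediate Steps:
$c{\left(K \right)} = - 158 K$
$c{\left(126 \right)} - 26806 = \left(-158\right) 126 - 26806 = -19908 - 26806 = -46714$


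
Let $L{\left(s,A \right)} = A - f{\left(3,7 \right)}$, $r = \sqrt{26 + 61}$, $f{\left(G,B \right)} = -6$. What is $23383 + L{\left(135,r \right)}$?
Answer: $23389 + \sqrt{87} \approx 23398.0$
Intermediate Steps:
$r = \sqrt{87} \approx 9.3274$
$L{\left(s,A \right)} = 6 + A$ ($L{\left(s,A \right)} = A - -6 = A + 6 = 6 + A$)
$23383 + L{\left(135,r \right)} = 23383 + \left(6 + \sqrt{87}\right) = 23389 + \sqrt{87}$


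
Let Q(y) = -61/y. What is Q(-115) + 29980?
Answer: 3447761/115 ≈ 29981.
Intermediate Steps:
Q(-115) + 29980 = -61/(-115) + 29980 = -61*(-1/115) + 29980 = 61/115 + 29980 = 3447761/115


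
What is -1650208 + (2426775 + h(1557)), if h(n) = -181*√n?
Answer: 776567 - 543*√173 ≈ 7.6943e+5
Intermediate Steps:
-1650208 + (2426775 + h(1557)) = -1650208 + (2426775 - 543*√173) = 776567 - 543*√173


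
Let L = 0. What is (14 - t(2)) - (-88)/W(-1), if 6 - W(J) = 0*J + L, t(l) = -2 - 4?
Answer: 104/3 ≈ 34.667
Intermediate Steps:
t(l) = -6
W(J) = 6 (W(J) = 6 - (0*J + 0) = 6 - (0 + 0) = 6 - 1*0 = 6 + 0 = 6)
(14 - t(2)) - (-88)/W(-1) = (14 - 1*(-6)) - (-88)/6 = (14 + 6) - (-88)/6 = 20 - 4*(-11/3) = 20 + 44/3 = 104/3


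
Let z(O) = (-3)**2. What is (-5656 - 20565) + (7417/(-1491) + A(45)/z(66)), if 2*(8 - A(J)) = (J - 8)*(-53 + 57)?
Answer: -13037954/497 ≈ -26233.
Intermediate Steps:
A(J) = 24 - 2*J (A(J) = 8 - (J - 8)*(-53 + 57)/2 = 8 - (-8 + J)*4/2 = 8 - (-32 + 4*J)/2 = 8 + (16 - 2*J) = 24 - 2*J)
z(O) = 9
(-5656 - 20565) + (7417/(-1491) + A(45)/z(66)) = (-5656 - 20565) + (7417/(-1491) + (24 - 2*45)/9) = -26221 + (7417*(-1/1491) + (24 - 90)*(1/9)) = -26221 + (-7417/1491 - 66*1/9) = -26221 + (-7417/1491 - 22/3) = -26221 - 6117/497 = -13037954/497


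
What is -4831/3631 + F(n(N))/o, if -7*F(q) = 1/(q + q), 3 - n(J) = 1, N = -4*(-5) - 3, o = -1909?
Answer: -258222981/194084212 ≈ -1.3305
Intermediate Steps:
N = 17 (N = 20 - 3 = 17)
n(J) = 2 (n(J) = 3 - 1*1 = 3 - 1 = 2)
F(q) = -1/(14*q) (F(q) = -1/(7*(q + q)) = -1/(2*q)/7 = -1/(14*q))
-4831/3631 + F(n(N))/o = -4831/3631 - 1/14/2/(-1909) = -4831*1/3631 - 1/14*½*(-1/1909) = -4831/3631 - 1/28*(-1/1909) = -4831/3631 + 1/53452 = -258222981/194084212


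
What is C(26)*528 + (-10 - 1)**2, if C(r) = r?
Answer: 13849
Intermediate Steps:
C(26)*528 + (-10 - 1)**2 = 26*528 + (-10 - 1)**2 = 13728 + (-11)**2 = 13728 + 121 = 13849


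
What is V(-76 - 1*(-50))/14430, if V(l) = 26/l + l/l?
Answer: 0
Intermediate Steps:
V(l) = 1 + 26/l (V(l) = 26/l + 1 = 1 + 26/l)
V(-76 - 1*(-50))/14430 = ((26 + (-76 - 1*(-50)))/(-76 - 1*(-50)))/14430 = ((26 + (-76 + 50))/(-76 + 50))*(1/14430) = ((26 - 26)/(-26))*(1/14430) = -1/26*0*(1/14430) = 0*(1/14430) = 0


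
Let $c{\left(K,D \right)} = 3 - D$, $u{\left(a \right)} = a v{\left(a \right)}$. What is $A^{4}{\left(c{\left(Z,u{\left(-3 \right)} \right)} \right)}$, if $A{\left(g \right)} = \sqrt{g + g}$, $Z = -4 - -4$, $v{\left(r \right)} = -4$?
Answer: $324$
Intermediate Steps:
$u{\left(a \right)} = - 4 a$ ($u{\left(a \right)} = a \left(-4\right) = - 4 a$)
$Z = 0$ ($Z = -4 + 4 = 0$)
$A{\left(g \right)} = \sqrt{2} \sqrt{g}$ ($A{\left(g \right)} = \sqrt{2 g} = \sqrt{2} \sqrt{g}$)
$A^{4}{\left(c{\left(Z,u{\left(-3 \right)} \right)} \right)} = \left(\sqrt{2} \sqrt{3 - \left(-4\right) \left(-3\right)}\right)^{4} = \left(\sqrt{2} \sqrt{3 - 12}\right)^{4} = \left(\sqrt{2} \sqrt{-9}\right)^{4} = \left(\sqrt{2} \cdot 3 i\right)^{4} = \left(3 i \sqrt{2}\right)^{4} = 324$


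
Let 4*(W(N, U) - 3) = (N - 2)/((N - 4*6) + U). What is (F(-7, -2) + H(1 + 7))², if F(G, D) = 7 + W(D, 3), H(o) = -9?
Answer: 576/529 ≈ 1.0888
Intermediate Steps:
W(N, U) = 3 + (-2 + N)/(4*(-24 + N + U)) (W(N, U) = 3 + ((N - 2)/((N - 4*6) + U))/4 = 3 + ((-2 + N)/((N - 24) + U))/4 = 3 + ((-2 + N)/((-24 + N) + U))/4 = 3 + ((-2 + N)/(-24 + N + U))/4 = 3 + (-2 + N)/(4*(-24 + N + U)))
F(G, D) = 7 + (-254 + 13*D)/(4*(-21 + D)) (F(G, D) = 7 + (-290 + 12*3 + 13*D)/(4*(-24 + D + 3)) = 7 + (-290 + 36 + 13*D)/(4*(-21 + D)) = 7 + (-254 + 13*D)/(4*(-21 + D)))
(F(-7, -2) + H(1 + 7))² = ((-842 + 41*(-2))/(4*(-21 - 2)) - 9)² = ((¼)*(-842 - 82)/(-23) - 9)² = ((¼)*(-1/23)*(-924) - 9)² = (231/23 - 9)² = (24/23)² = 576/529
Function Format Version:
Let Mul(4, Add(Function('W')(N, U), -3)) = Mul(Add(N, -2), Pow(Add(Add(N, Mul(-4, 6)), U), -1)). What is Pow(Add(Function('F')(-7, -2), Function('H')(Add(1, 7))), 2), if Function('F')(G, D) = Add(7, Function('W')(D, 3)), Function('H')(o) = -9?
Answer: Rational(576, 529) ≈ 1.0888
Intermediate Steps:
Function('W')(N, U) = Add(3, Mul(Rational(1, 4), Pow(Add(-24, N, U), -1), Add(-2, N))) (Function('W')(N, U) = Add(3, Mul(Rational(1, 4), Mul(Add(N, -2), Pow(Add(Add(N, Mul(-4, 6)), U), -1)))) = Add(3, Mul(Rational(1, 4), Mul(Add(-2, N), Pow(Add(Add(N, -24), U), -1)))) = Add(3, Mul(Rational(1, 4), Mul(Add(-2, N), Pow(Add(Add(-24, N), U), -1)))) = Add(3, Mul(Rational(1, 4), Mul(Add(-2, N), Pow(Add(-24, N, U), -1)))) = Add(3, Mul(Rational(1, 4), Mul(Pow(Add(-24, N, U), -1), Add(-2, N)))) = Add(3, Mul(Rational(1, 4), Pow(Add(-24, N, U), -1), Add(-2, N))))
Function('F')(G, D) = Add(7, Mul(Rational(1, 4), Pow(Add(-21, D), -1), Add(-254, Mul(13, D)))) (Function('F')(G, D) = Add(7, Mul(Rational(1, 4), Pow(Add(-24, D, 3), -1), Add(-290, Mul(12, 3), Mul(13, D)))) = Add(7, Mul(Rational(1, 4), Pow(Add(-21, D), -1), Add(-290, 36, Mul(13, D)))) = Add(7, Mul(Rational(1, 4), Pow(Add(-21, D), -1), Add(-254, Mul(13, D)))))
Pow(Add(Function('F')(-7, -2), Function('H')(Add(1, 7))), 2) = Pow(Add(Mul(Rational(1, 4), Pow(Add(-21, -2), -1), Add(-842, Mul(41, -2))), -9), 2) = Pow(Add(Mul(Rational(1, 4), Pow(-23, -1), Add(-842, -82)), -9), 2) = Pow(Add(Mul(Rational(1, 4), Rational(-1, 23), -924), -9), 2) = Pow(Add(Rational(231, 23), -9), 2) = Pow(Rational(24, 23), 2) = Rational(576, 529)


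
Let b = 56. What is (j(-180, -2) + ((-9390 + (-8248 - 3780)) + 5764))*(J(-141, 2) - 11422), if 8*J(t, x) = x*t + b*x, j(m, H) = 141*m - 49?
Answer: 1880492159/4 ≈ 4.7012e+8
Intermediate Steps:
j(m, H) = -49 + 141*m
J(t, x) = 7*x + t*x/8 (J(t, x) = (x*t + 56*x)/8 = (t*x + 56*x)/8 = (56*x + t*x)/8 = 7*x + t*x/8)
(j(-180, -2) + ((-9390 + (-8248 - 3780)) + 5764))*(J(-141, 2) - 11422) = ((-49 + 141*(-180)) + ((-9390 + (-8248 - 3780)) + 5764))*((⅛)*2*(56 - 141) - 11422) = ((-49 - 25380) + ((-9390 - 12028) + 5764))*((⅛)*2*(-85) - 11422) = (-25429 + (-21418 + 5764))*(-85/4 - 11422) = (-25429 - 15654)*(-45773/4) = -41083*(-45773/4) = 1880492159/4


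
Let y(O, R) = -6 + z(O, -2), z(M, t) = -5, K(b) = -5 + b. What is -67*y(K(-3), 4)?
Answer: 737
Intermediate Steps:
y(O, R) = -11 (y(O, R) = -6 - 5 = -11)
-67*y(K(-3), 4) = -67*(-11) = 737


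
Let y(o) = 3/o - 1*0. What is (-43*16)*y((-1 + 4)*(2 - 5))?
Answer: 688/3 ≈ 229.33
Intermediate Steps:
y(o) = 3/o (y(o) = 3/o + 0 = 3/o)
(-43*16)*y((-1 + 4)*(2 - 5)) = (-43*16)*(3/(((-1 + 4)*(2 - 5)))) = -2064/(3*(-3)) = -2064/(-9) = -2064*(-1)/9 = -688*(-⅓) = 688/3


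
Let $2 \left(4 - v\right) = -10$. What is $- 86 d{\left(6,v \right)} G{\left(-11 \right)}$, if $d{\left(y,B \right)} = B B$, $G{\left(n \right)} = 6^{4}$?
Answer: $-9027936$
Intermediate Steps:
$v = 9$ ($v = 4 - -5 = 4 + 5 = 9$)
$G{\left(n \right)} = 1296$
$d{\left(y,B \right)} = B^{2}$
$- 86 d{\left(6,v \right)} G{\left(-11 \right)} = - 86 \cdot 9^{2} \cdot 1296 = \left(-86\right) 81 \cdot 1296 = \left(-6966\right) 1296 = -9027936$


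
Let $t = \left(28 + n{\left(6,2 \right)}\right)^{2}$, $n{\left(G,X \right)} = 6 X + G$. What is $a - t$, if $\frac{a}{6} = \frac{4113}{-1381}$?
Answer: $- \frac{2946874}{1381} \approx -2133.9$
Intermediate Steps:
$a = - \frac{24678}{1381}$ ($a = 6 \frac{4113}{-1381} = 6 \cdot 4113 \left(- \frac{1}{1381}\right) = 6 \left(- \frac{4113}{1381}\right) = - \frac{24678}{1381} \approx -17.87$)
$n{\left(G,X \right)} = G + 6 X$
$t = 2116$ ($t = \left(28 + \left(6 + 6 \cdot 2\right)\right)^{2} = \left(28 + \left(6 + 12\right)\right)^{2} = \left(28 + 18\right)^{2} = 46^{2} = 2116$)
$a - t = - \frac{24678}{1381} - 2116 = - \frac{2946874}{1381}$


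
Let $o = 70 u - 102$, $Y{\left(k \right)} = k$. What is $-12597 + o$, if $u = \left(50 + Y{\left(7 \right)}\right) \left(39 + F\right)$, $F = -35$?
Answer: $3261$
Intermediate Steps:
$u = 228$ ($u = \left(50 + 7\right) \left(39 - 35\right) = 57 \cdot 4 = 228$)
$o = 15858$ ($o = 70 \cdot 228 - 102 = 15960 - 102 = 15858$)
$-12597 + o = -12597 + 15858 = 3261$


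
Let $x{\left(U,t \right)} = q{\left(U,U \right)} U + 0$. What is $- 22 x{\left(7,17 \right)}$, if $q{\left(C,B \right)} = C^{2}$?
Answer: $-7546$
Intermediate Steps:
$x{\left(U,t \right)} = U^{3}$ ($x{\left(U,t \right)} = U^{2} U + 0 = U^{3} + 0 = U^{3}$)
$- 22 x{\left(7,17 \right)} = - 22 \cdot 7^{3} = \left(-22\right) 343 = -7546$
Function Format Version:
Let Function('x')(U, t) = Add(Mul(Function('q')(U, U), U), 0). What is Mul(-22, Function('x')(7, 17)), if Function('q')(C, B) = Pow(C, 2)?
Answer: -7546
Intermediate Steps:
Function('x')(U, t) = Pow(U, 3) (Function('x')(U, t) = Add(Mul(Pow(U, 2), U), 0) = Add(Pow(U, 3), 0) = Pow(U, 3))
Mul(-22, Function('x')(7, 17)) = Mul(-22, Pow(7, 3)) = Mul(-22, 343) = -7546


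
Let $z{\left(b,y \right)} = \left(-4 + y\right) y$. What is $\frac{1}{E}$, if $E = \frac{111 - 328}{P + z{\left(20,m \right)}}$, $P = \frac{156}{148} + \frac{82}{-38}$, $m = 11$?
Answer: $- \frac{53355}{152551} \approx -0.34975$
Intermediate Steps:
$z{\left(b,y \right)} = y \left(-4 + y\right)$
$P = - \frac{776}{703}$ ($P = 156 \cdot \frac{1}{148} + 82 \left(- \frac{1}{38}\right) = \frac{39}{37} - \frac{41}{19} = - \frac{776}{703} \approx -1.1038$)
$E = - \frac{152551}{53355}$ ($E = \frac{111 - 328}{- \frac{776}{703} + 11 \left(-4 + 11\right)} = - \frac{217}{- \frac{776}{703} + 11 \cdot 7} = - \frac{217}{- \frac{776}{703} + 77} = - \frac{217}{\frac{53355}{703}} = \left(-217\right) \frac{703}{53355} = - \frac{152551}{53355} \approx -2.8592$)
$\frac{1}{E} = \frac{1}{- \frac{152551}{53355}} = - \frac{53355}{152551}$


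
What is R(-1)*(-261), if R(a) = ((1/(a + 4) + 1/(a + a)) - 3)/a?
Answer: -1653/2 ≈ -826.50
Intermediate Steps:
R(a) = (-3 + 1/(4 + a) + 1/(2*a))/a (R(a) = ((1/(4 + a) + 1/(2*a)) - 3)/a = (-3 + 1/(4 + a) + 1/(2*a))/a)
R(-1)*(-261) = ((1/2)*(4 - 21*(-1) - 6*(-1)**2)/((-1)**2*(4 - 1)))*(-261) = ((1/2)*1*(4 + 21 - 6*1)/3)*(-261) = ((1/2)*1*(1/3)*(4 + 21 - 6))*(-261) = ((1/2)*1*(1/3)*19)*(-261) = (19/6)*(-261) = -1653/2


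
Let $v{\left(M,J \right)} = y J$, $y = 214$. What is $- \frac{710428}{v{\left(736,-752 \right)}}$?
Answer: $\frac{177607}{40232} \approx 4.4146$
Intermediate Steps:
$v{\left(M,J \right)} = 214 J$
$- \frac{710428}{v{\left(736,-752 \right)}} = - \frac{710428}{214 \left(-752\right)} = - \frac{710428}{-160928} = \left(-710428\right) \left(- \frac{1}{160928}\right) = \frac{177607}{40232}$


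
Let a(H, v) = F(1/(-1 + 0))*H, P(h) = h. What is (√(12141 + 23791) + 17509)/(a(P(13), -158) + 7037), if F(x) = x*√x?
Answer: (7037 + 13*I)*(17509 + 2*√8983)/49519538 ≈ 2.5151 + 0.0046463*I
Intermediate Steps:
F(x) = x^(3/2)
a(H, v) = -I*H (a(H, v) = (1/(-1 + 0))^(3/2)*H = (1/(-1))^(3/2)*H = (-1)^(3/2)*H = (-I)*H = -I*H)
(√(12141 + 23791) + 17509)/(a(P(13), -158) + 7037) = (√(12141 + 23791) + 17509)/(-1*I*13 + 7037) = (√35932 + 17509)/(-13*I + 7037) = (2*√8983 + 17509)/(7037 - 13*I) = (17509 + 2*√8983)*((7037 + 13*I)/49519538) = (7037 + 13*I)*(17509 + 2*√8983)/49519538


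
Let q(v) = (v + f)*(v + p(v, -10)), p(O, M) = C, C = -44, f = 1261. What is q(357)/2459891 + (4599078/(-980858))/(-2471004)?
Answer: 204576240958192331/993674626363700652 ≈ 0.20588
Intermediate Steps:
p(O, M) = -44
q(v) = (-44 + v)*(1261 + v) (q(v) = (v + 1261)*(v - 44) = (1261 + v)*(-44 + v) = (-44 + v)*(1261 + v))
q(357)/2459891 + (4599078/(-980858))/(-2471004) = (-55484 + 357² + 1217*357)/2459891 + (4599078/(-980858))/(-2471004) = (-55484 + 127449 + 434469)*(1/2459891) + (4599078*(-1/980858))*(-1/2471004) = 506434*(1/2459891) - 2299539/490429*(-1/2471004) = 506434/2459891 + 766513/403950673572 = 204576240958192331/993674626363700652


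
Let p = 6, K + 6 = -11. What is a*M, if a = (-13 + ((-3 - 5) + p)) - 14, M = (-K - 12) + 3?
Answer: -232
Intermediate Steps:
K = -17 (K = -6 - 11 = -17)
M = 8 (M = (-1*(-17) - 12) + 3 = (17 - 12) + 3 = 5 + 3 = 8)
a = -29 (a = (-13 + ((-3 - 5) + 6)) - 14 = (-13 + (-8 + 6)) - 14 = (-13 - 2) - 14 = -15 - 14 = -29)
a*M = -29*8 = -232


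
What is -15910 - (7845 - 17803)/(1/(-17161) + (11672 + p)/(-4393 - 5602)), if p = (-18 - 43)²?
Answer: -2955485493845/132084634 ≈ -22376.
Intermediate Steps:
p = 3721 (p = (-61)² = 3721)
-15910 - (7845 - 17803)/(1/(-17161) + (11672 + p)/(-4393 - 5602)) = -15910 - (7845 - 17803)/(1/(-17161) + (11672 + 3721)/(-4393 - 5602)) = -15910 - (-9958)/(-1/17161 + 15393/(-9995)) = -15910 - (-9958)/(-1/17161 + 15393*(-1/9995)) = -15910 - (-9958)/(-1/17161 - 15393/9995) = -15910 - (-9958)/(-264169268/171524195) = -15910 - (-9958)*(-171524195)/264169268 = -15910 - 1*854018966905/132084634 = -15910 - 854018966905/132084634 = -2955485493845/132084634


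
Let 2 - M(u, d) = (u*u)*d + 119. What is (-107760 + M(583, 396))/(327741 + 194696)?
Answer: -134703921/522437 ≈ -257.84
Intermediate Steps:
M(u, d) = -117 - d*u² (M(u, d) = 2 - ((u*u)*d + 119) = 2 - (u²*d + 119) = 2 - (d*u² + 119) = 2 - (119 + d*u²) = 2 + (-119 - d*u²) = -117 - d*u²)
(-107760 + M(583, 396))/(327741 + 194696) = (-107760 + (-117 - 1*396*583²))/(327741 + 194696) = (-107760 + (-117 - 1*396*339889))/522437 = (-107760 + (-117 - 134596044))*(1/522437) = (-107760 - 134596161)*(1/522437) = -134703921*1/522437 = -134703921/522437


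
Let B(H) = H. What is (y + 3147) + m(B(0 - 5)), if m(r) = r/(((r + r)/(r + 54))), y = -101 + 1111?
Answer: 8363/2 ≈ 4181.5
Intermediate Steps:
y = 1010
m(r) = 27 + r/2 (m(r) = r/(((2*r)/(54 + r))) = r/((2*r/(54 + r))) = r*((54 + r)/(2*r)) = 27 + r/2)
(y + 3147) + m(B(0 - 5)) = (1010 + 3147) + (27 + (0 - 5)/2) = 4157 + (27 + (½)*(-5)) = 4157 + (27 - 5/2) = 4157 + 49/2 = 8363/2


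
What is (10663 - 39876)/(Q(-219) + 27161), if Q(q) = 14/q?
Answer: -6397647/5948245 ≈ -1.0756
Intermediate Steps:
(10663 - 39876)/(Q(-219) + 27161) = (10663 - 39876)/(14/(-219) + 27161) = -29213/(14*(-1/219) + 27161) = -29213/(-14/219 + 27161) = -29213/5948245/219 = -29213*219/5948245 = -6397647/5948245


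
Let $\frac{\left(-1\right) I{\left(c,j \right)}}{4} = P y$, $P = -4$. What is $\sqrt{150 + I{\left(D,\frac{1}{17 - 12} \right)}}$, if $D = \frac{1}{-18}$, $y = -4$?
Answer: $\sqrt{86} \approx 9.2736$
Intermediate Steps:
$D = - \frac{1}{18} \approx -0.055556$
$I{\left(c,j \right)} = -64$ ($I{\left(c,j \right)} = - 4 \left(\left(-4\right) \left(-4\right)\right) = \left(-4\right) 16 = -64$)
$\sqrt{150 + I{\left(D,\frac{1}{17 - 12} \right)}} = \sqrt{150 - 64} = \sqrt{86}$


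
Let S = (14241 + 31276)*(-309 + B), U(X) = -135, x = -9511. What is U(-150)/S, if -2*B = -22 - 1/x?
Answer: 855990/86005236323 ≈ 9.9528e-6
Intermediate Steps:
B = 209241/19022 (B = -(-22 - 1/(-9511))/2 = -(-22 - 1*(-1/9511))/2 = -(-22 + 1/9511)/2 = -½*(-209241/9511) = 209241/19022 ≈ 11.000)
S = -258015708969/19022 (S = (14241 + 31276)*(-309 + 209241/19022) = 45517*(-5668557/19022) = -258015708969/19022 ≈ -1.3564e+7)
U(-150)/S = -135/(-258015708969/19022) = -135*(-19022/258015708969) = 855990/86005236323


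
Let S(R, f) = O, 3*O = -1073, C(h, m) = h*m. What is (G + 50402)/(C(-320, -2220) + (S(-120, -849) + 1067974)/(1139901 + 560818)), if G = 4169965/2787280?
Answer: 143359036461924885/2020541379800748944 ≈ 0.070951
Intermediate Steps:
O = -1073/3 (O = (⅓)*(-1073) = -1073/3 ≈ -357.67)
S(R, f) = -1073/3
G = 833993/557456 (G = 4169965*(1/2787280) = 833993/557456 ≈ 1.4961)
(G + 50402)/(C(-320, -2220) + (S(-120, -849) + 1067974)/(1139901 + 560818)) = (833993/557456 + 50402)/(-320*(-2220) + (-1073/3 + 1067974)/(1139901 + 560818)) = 28097731305/(557456*(710400 + (3202849/3)/1700719)) = 28097731305/(557456*(710400 + (3202849/3)*(1/1700719))) = 28097731305/(557456*(710400 + 3202849/5102157)) = 28097731305/(557456*(3624575535649/5102157)) = (28097731305/557456)*(5102157/3624575535649) = 143359036461924885/2020541379800748944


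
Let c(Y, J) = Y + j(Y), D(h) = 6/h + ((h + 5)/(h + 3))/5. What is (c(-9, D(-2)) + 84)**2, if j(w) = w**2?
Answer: 24336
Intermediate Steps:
D(h) = 6/h + (5 + h)/(5*(3 + h)) (D(h) = 6/h + ((5 + h)/(3 + h))*(1/5) = 6/h + (5 + h)/(5*(3 + h)))
c(Y, J) = Y + Y**2
(c(-9, D(-2)) + 84)**2 = (-9*(1 - 9) + 84)**2 = (-9*(-8) + 84)**2 = (72 + 84)**2 = 156**2 = 24336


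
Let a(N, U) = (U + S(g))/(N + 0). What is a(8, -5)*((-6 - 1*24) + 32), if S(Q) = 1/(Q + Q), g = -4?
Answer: -41/32 ≈ -1.2813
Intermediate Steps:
S(Q) = 1/(2*Q)
a(N, U) = (-1/8 + U)/N (a(N, U) = (U + (1/2)/(-4))/(N + 0) = (U + (1/2)*(-1/4))/N = (U - 1/8)/N = (-1/8 + U)/N)
a(8, -5)*((-6 - 1*24) + 32) = ((-1/8 - 5)/8)*((-6 - 1*24) + 32) = ((1/8)*(-41/8))*((-6 - 24) + 32) = -41*(-30 + 32)/64 = -41/64*2 = -41/32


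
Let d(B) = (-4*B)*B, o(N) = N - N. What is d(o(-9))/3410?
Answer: 0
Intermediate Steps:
o(N) = 0
d(B) = -4*B²
d(o(-9))/3410 = -4*0²/3410 = -4*0*(1/3410) = 0*(1/3410) = 0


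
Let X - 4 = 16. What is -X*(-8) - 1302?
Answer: -1142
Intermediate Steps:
X = 20 (X = 4 + 16 = 20)
-X*(-8) - 1302 = -1*20*(-8) - 1302 = -20*(-8) - 1302 = 160 - 1302 = -1142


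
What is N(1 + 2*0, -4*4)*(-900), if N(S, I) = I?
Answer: 14400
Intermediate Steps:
N(1 + 2*0, -4*4)*(-900) = -4*4*(-900) = -16*(-900) = 14400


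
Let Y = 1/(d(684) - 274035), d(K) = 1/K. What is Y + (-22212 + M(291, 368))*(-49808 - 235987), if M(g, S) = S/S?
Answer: 1189829884907441871/187439939 ≈ 6.3478e+9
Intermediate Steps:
M(g, S) = 1
Y = -684/187439939 (Y = 1/(1/684 - 274035) = 1/(-187439939/684) = -684/187439939 ≈ -3.6492e-6)
Y + (-22212 + M(291, 368))*(-49808 - 235987) = -684/187439939 + (-22212 + 1)*(-49808 - 235987) = -684/187439939 - 22211*(-285795) = -684/187439939 + 6347792745 = 1189829884907441871/187439939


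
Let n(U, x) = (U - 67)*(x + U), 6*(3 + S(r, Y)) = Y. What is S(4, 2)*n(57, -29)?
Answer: 2240/3 ≈ 746.67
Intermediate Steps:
S(r, Y) = -3 + Y/6
n(U, x) = (-67 + U)*(U + x)
S(4, 2)*n(57, -29) = (-3 + (⅙)*2)*(57² - 67*57 - 67*(-29) + 57*(-29)) = (-3 + ⅓)*(3249 - 3819 + 1943 - 1653) = -8/3*(-280) = 2240/3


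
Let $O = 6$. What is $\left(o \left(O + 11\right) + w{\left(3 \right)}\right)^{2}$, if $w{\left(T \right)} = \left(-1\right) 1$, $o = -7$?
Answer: $14400$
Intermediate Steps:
$w{\left(T \right)} = -1$
$\left(o \left(O + 11\right) + w{\left(3 \right)}\right)^{2} = \left(- 7 \left(6 + 11\right) - 1\right)^{2} = \left(\left(-7\right) 17 - 1\right)^{2} = \left(-119 - 1\right)^{2} = \left(-120\right)^{2} = 14400$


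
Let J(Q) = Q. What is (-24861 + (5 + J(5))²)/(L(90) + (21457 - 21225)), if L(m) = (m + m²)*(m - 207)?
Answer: 24761/957998 ≈ 0.025847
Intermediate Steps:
L(m) = (-207 + m)*(m + m²) (L(m) = (m + m²)*(-207 + m) = (-207 + m)*(m + m²))
(-24861 + (5 + J(5))²)/(L(90) + (21457 - 21225)) = (-24861 + (5 + 5)²)/(90*(-207 + 90² - 206*90) + (21457 - 21225)) = (-24861 + 10²)/(90*(-207 + 8100 - 18540) + 232) = (-24861 + 100)/(90*(-10647) + 232) = -24761/(-958230 + 232) = -24761/(-957998) = -24761*(-1/957998) = 24761/957998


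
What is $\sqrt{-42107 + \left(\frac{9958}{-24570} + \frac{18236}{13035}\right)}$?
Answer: $\frac{i \sqrt{3155038850763030}}{273735} \approx 205.2 i$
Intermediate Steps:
$\sqrt{-42107 + \left(\frac{9958}{-24570} + \frac{18236}{13035}\right)} = \sqrt{-42107 + \left(9958 \left(- \frac{1}{24570}\right) + 18236 \cdot \frac{1}{13035}\right)} = \sqrt{-42107 + \left(- \frac{383}{945} + \frac{18236}{13035}\right)} = \sqrt{-42107 + \frac{816041}{821205}} = \sqrt{- \frac{34577662894}{821205}} = \frac{i \sqrt{3155038850763030}}{273735}$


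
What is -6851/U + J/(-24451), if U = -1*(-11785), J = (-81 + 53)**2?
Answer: -3607209/5880715 ≈ -0.61340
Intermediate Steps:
J = 784 (J = (-28)**2 = 784)
U = 11785
-6851/U + J/(-24451) = -6851/11785 + 784/(-24451) = -6851*1/11785 + 784*(-1/24451) = -6851/11785 - 16/499 = -3607209/5880715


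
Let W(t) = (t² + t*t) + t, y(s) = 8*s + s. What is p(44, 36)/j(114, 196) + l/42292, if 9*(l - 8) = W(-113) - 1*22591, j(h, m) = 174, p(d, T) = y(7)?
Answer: 1020217/2759553 ≈ 0.36970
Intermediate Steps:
y(s) = 9*s
p(d, T) = 63 (p(d, T) = 9*7 = 63)
W(t) = t + 2*t² (W(t) = (t² + t²) + t = 2*t² + t = t + 2*t²)
l = 2906/9 (l = 8 + (-113*(1 + 2*(-113)) - 1*22591)/9 = 8 + (-113*(1 - 226) - 22591)/9 = 8 + (-113*(-225) - 22591)/9 = 8 + (25425 - 22591)/9 = 8 + (⅑)*2834 = 8 + 2834/9 = 2906/9 ≈ 322.89)
p(44, 36)/j(114, 196) + l/42292 = 63/174 + (2906/9)/42292 = 63*(1/174) + (2906/9)*(1/42292) = 21/58 + 1453/190314 = 1020217/2759553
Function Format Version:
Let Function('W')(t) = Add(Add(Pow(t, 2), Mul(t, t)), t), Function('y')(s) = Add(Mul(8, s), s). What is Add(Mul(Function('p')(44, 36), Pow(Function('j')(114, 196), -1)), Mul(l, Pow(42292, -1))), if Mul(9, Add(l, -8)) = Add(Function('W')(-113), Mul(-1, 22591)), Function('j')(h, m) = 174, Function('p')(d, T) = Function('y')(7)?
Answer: Rational(1020217, 2759553) ≈ 0.36970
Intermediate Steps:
Function('y')(s) = Mul(9, s)
Function('p')(d, T) = 63 (Function('p')(d, T) = Mul(9, 7) = 63)
Function('W')(t) = Add(t, Mul(2, Pow(t, 2))) (Function('W')(t) = Add(Add(Pow(t, 2), Pow(t, 2)), t) = Add(Mul(2, Pow(t, 2)), t) = Add(t, Mul(2, Pow(t, 2))))
l = Rational(2906, 9) (l = Add(8, Mul(Rational(1, 9), Add(Mul(-113, Add(1, Mul(2, -113))), Mul(-1, 22591)))) = Add(8, Mul(Rational(1, 9), Add(Mul(-113, Add(1, -226)), -22591))) = Add(8, Mul(Rational(1, 9), Add(Mul(-113, -225), -22591))) = Add(8, Mul(Rational(1, 9), Add(25425, -22591))) = Add(8, Mul(Rational(1, 9), 2834)) = Add(8, Rational(2834, 9)) = Rational(2906, 9) ≈ 322.89)
Add(Mul(Function('p')(44, 36), Pow(Function('j')(114, 196), -1)), Mul(l, Pow(42292, -1))) = Add(Mul(63, Pow(174, -1)), Mul(Rational(2906, 9), Pow(42292, -1))) = Add(Mul(63, Rational(1, 174)), Mul(Rational(2906, 9), Rational(1, 42292))) = Add(Rational(21, 58), Rational(1453, 190314)) = Rational(1020217, 2759553)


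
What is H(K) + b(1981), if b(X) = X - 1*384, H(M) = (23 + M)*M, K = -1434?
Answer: 2024971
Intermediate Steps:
H(M) = M*(23 + M)
b(X) = -384 + X (b(X) = X - 384 = -384 + X)
H(K) + b(1981) = -1434*(23 - 1434) + (-384 + 1981) = -1434*(-1411) + 1597 = 2023374 + 1597 = 2024971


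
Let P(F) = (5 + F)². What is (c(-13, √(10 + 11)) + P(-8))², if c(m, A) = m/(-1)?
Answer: 484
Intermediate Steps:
c(m, A) = -m (c(m, A) = m*(-1) = -m)
(c(-13, √(10 + 11)) + P(-8))² = (-1*(-13) + (5 - 8)²)² = (13 + (-3)²)² = (13 + 9)² = 22² = 484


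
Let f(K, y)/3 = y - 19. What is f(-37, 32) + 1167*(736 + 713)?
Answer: 1691022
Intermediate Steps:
f(K, y) = -57 + 3*y (f(K, y) = 3*(y - 19) = 3*(-19 + y) = -57 + 3*y)
f(-37, 32) + 1167*(736 + 713) = (-57 + 3*32) + 1167*(736 + 713) = (-57 + 96) + 1167*1449 = 39 + 1690983 = 1691022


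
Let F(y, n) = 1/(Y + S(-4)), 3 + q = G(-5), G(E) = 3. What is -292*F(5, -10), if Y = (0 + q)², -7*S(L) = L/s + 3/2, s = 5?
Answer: 2920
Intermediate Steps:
q = 0 (q = -3 + 3 = 0)
S(L) = -3/14 - L/35 (S(L) = -(L/5 + 3/2)/7 = -(3/2 + L/5)/7 = -3/14 - L/35)
Y = 0 (Y = (0 + 0)² = 0² = 0)
F(y, n) = -10 (F(y, n) = 1/(0 + (-3/14 - 1/35*(-4))) = 1/(0 + (-3/14 + 4/35)) = 1/(0 - ⅒) = 1/(-⅒) = -10)
-292*F(5, -10) = -292*(-10) = 2920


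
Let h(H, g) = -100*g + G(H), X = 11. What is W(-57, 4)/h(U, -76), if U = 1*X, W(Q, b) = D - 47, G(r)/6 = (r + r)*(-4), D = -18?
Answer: -5/544 ≈ -0.0091912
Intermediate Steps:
G(r) = -48*r (G(r) = 6*((r + r)*(-4)) = 6*((2*r)*(-4)) = 6*(-8*r) = -48*r)
W(Q, b) = -65 (W(Q, b) = -18 - 47 = -65)
U = 11 (U = 1*11 = 11)
h(H, g) = -100*g - 48*H
W(-57, 4)/h(U, -76) = -65/(-100*(-76) - 48*11) = -65/(7600 - 528) = -65/7072 = -65*1/7072 = -5/544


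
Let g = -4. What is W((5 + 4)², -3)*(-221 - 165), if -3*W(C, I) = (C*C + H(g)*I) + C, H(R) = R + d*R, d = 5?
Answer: 863868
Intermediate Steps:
H(R) = 6*R (H(R) = R + 5*R = 6*R)
W(C, I) = 8*I - C/3 - C²/3 (W(C, I) = -((C*C + (6*(-4))*I) + C)/3 = -((C² - 24*I) + C)/3 = -(C + C² - 24*I)/3 = 8*I - C/3 - C²/3)
W((5 + 4)², -3)*(-221 - 165) = (8*(-3) - (5 + 4)²/3 - (5 + 4)⁴/3)*(-221 - 165) = (-24 - ⅓*9² - (9²)²/3)*(-386) = (-24 - ⅓*81 - ⅓*81²)*(-386) = (-24 - 27 - ⅓*6561)*(-386) = (-24 - 27 - 2187)*(-386) = -2238*(-386) = 863868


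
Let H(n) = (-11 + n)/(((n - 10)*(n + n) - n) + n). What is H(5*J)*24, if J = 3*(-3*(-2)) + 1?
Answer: 1008/8075 ≈ 0.12483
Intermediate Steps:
J = 19 (J = 3*6 + 1 = 18 + 1 = 19)
H(n) = (-11 + n)/(2*n*(-10 + n)) (H(n) = (-11 + n)/(((-10 + n)*(2*n) - n) + n) = (-11 + n)/((2*n*(-10 + n) - n) + n) = (-11 + n)/((-n + 2*n*(-10 + n)) + n) = (-11 + n)/((2*n*(-10 + n))) = (-11 + n)*(1/(2*n*(-10 + n))) = (-11 + n)/(2*n*(-10 + n)))
H(5*J)*24 = ((-11 + 5*19)/(2*((5*19))*(-10 + 5*19)))*24 = ((1/2)*(-11 + 95)/(95*(-10 + 95)))*24 = ((1/2)*(1/95)*84/85)*24 = ((1/2)*(1/95)*(1/85)*84)*24 = (42/8075)*24 = 1008/8075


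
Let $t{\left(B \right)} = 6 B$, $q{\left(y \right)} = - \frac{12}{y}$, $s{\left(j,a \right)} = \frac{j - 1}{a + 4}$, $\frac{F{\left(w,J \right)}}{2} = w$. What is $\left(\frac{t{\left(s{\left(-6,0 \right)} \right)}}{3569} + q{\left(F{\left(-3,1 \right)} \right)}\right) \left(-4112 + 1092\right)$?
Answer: $- \frac{21525050}{3569} \approx -6031.1$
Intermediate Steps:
$F{\left(w,J \right)} = 2 w$
$s{\left(j,a \right)} = \frac{-1 + j}{4 + a}$
$\left(\frac{t{\left(s{\left(-6,0 \right)} \right)}}{3569} + q{\left(F{\left(-3,1 \right)} \right)}\right) \left(-4112 + 1092\right) = \left(\frac{6 \frac{-1 - 6}{4 + 0}}{3569} - \frac{12}{2 \left(-3\right)}\right) \left(-4112 + 1092\right) = \left(6 \cdot \frac{1}{4} \left(-7\right) \frac{1}{3569} - \frac{12}{-6}\right) \left(-3020\right) = \left(6 \cdot \frac{1}{4} \left(-7\right) \frac{1}{3569} - -2\right) \left(-3020\right) = \left(6 \left(- \frac{7}{4}\right) \frac{1}{3569} + 2\right) \left(-3020\right) = \left(\left(- \frac{21}{2}\right) \frac{1}{3569} + 2\right) \left(-3020\right) = \left(- \frac{21}{7138} + 2\right) \left(-3020\right) = \frac{14255}{7138} \left(-3020\right) = - \frac{21525050}{3569}$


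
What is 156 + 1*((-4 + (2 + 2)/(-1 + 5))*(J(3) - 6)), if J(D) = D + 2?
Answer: 159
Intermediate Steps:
J(D) = 2 + D
156 + 1*((-4 + (2 + 2)/(-1 + 5))*(J(3) - 6)) = 156 + 1*((-4 + (2 + 2)/(-1 + 5))*((2 + 3) - 6)) = 156 + 1*((-4 + 4/4)*(5 - 6)) = 156 + 1*((-4 + 4*(¼))*(-1)) = 156 + 1*((-4 + 1)*(-1)) = 156 + 1*(-3*(-1)) = 156 + 1*3 = 156 + 3 = 159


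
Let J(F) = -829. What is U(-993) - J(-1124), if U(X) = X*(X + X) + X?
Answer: 1971934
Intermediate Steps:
U(X) = X + 2*X**2 (U(X) = X*(2*X) + X = 2*X**2 + X = X + 2*X**2)
U(-993) - J(-1124) = -993*(1 + 2*(-993)) - 1*(-829) = -993*(1 - 1986) + 829 = -993*(-1985) + 829 = 1971105 + 829 = 1971934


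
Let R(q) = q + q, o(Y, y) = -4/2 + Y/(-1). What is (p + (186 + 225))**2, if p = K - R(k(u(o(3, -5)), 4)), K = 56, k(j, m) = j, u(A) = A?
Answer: 227529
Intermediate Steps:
o(Y, y) = -2 - Y (o(Y, y) = -4*1/2 + Y*(-1) = -2 - Y)
R(q) = 2*q
p = 66 (p = 56 - 2*(-2 - 1*3) = 56 - 2*(-2 - 3) = 56 - 2*(-5) = 56 - 1*(-10) = 56 + 10 = 66)
(p + (186 + 225))**2 = (66 + (186 + 225))**2 = (66 + 411)**2 = 477**2 = 227529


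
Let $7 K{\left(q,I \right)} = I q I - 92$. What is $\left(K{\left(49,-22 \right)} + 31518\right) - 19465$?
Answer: $\frac{107995}{7} \approx 15428.0$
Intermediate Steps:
$K{\left(q,I \right)} = - \frac{92}{7} + \frac{q I^{2}}{7}$ ($K{\left(q,I \right)} = \frac{I q I - 92}{7} = \frac{q I^{2} - 92}{7} = \frac{-92 + q I^{2}}{7} = - \frac{92}{7} + \frac{q I^{2}}{7}$)
$\left(K{\left(49,-22 \right)} + 31518\right) - 19465 = \left(\left(- \frac{92}{7} + \frac{1}{7} \cdot 49 \left(-22\right)^{2}\right) + 31518\right) - 19465 = \left(\left(- \frac{92}{7} + \frac{1}{7} \cdot 49 \cdot 484\right) + 31518\right) - 19465 = \left(\left(- \frac{92}{7} + 3388\right) + 31518\right) - 19465 = \left(\frac{23624}{7} + 31518\right) - 19465 = \frac{244250}{7} - 19465 = \frac{107995}{7}$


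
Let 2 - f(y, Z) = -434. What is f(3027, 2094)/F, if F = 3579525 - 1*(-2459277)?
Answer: 218/3019401 ≈ 7.2200e-5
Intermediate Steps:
f(y, Z) = 436 (f(y, Z) = 2 - 1*(-434) = 2 + 434 = 436)
F = 6038802 (F = 3579525 + 2459277 = 6038802)
f(3027, 2094)/F = 436/6038802 = 436*(1/6038802) = 218/3019401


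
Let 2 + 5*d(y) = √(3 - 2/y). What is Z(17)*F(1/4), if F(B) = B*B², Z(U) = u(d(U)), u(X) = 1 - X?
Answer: 7/320 - 7*√17/5440 ≈ 0.016570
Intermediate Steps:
d(y) = -⅖ + √(3 - 2/y)/5
Z(U) = 7/5 - √((-2 + 3*U)/U)/5 (Z(U) = 1 - (-⅖ + √((-2 + 3*U)/U)/5) = 1 + (⅖ - √((-2 + 3*U)/U)/5) = 7/5 - √((-2 + 3*U)/U)/5)
F(B) = B³
Z(17)*F(1/4) = (7/5 - √17*√(-2 + 3*17)/17/5)*(1/4)³ = (7/5 - √17*√(-2 + 51)/17/5)*(¼)³ = (7/5 - 7*√17/17/5)*(1/64) = (7/5 - 7*√17/85)*(1/64) = 7/320 - 7*√17/5440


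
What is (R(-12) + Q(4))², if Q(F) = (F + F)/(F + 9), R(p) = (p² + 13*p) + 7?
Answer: 3249/169 ≈ 19.225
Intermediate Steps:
R(p) = 7 + p² + 13*p
Q(F) = 2*F/(9 + F) (Q(F) = (2*F)/(9 + F) = 2*F/(9 + F))
(R(-12) + Q(4))² = ((7 + (-12)² + 13*(-12)) + 2*4/(9 + 4))² = ((7 + 144 - 156) + 2*4/13)² = (-5 + 2*4*(1/13))² = (-5 + 8/13)² = (-57/13)² = 3249/169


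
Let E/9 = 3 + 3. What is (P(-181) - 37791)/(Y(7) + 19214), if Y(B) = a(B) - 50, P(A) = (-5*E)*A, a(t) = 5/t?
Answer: 77553/134153 ≈ 0.57809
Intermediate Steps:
E = 54 (E = 9*(3 + 3) = 9*6 = 54)
P(A) = -270*A (P(A) = (-5*54)*A = -270*A)
Y(B) = -50 + 5/B (Y(B) = 5/B - 50 = -50 + 5/B)
(P(-181) - 37791)/(Y(7) + 19214) = (-270*(-181) - 37791)/((-50 + 5/7) + 19214) = (48870 - 37791)/((-50 + 5*(⅐)) + 19214) = 11079/((-50 + 5/7) + 19214) = 11079/(-345/7 + 19214) = 11079/(134153/7) = 11079*(7/134153) = 77553/134153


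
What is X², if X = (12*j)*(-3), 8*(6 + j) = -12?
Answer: 72900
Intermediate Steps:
j = -15/2 (j = -6 + (⅛)*(-12) = -6 - 3/2 = -15/2 ≈ -7.5000)
X = 270 (X = (12*(-15/2))*(-3) = -90*(-3) = 270)
X² = 270² = 72900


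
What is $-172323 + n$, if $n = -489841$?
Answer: $-662164$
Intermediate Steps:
$-172323 + n = -172323 - 489841 = -662164$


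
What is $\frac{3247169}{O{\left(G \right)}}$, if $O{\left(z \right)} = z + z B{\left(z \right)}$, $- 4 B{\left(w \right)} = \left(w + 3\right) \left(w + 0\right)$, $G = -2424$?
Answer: $\frac{3247169}{3556311000} \approx 0.00091307$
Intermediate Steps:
$B{\left(w \right)} = - \frac{w \left(3 + w\right)}{4}$ ($B{\left(w \right)} = - \frac{\left(w + 3\right) \left(w + 0\right)}{4} = - \frac{\left(3 + w\right) w}{4} = - \frac{w \left(3 + w\right)}{4}$)
$O{\left(z \right)} = z - \frac{z^{2} \left(3 + z\right)}{4}$ ($O{\left(z \right)} = z + z \left(- \frac{z \left(3 + z\right)}{4}\right) = z - \frac{z^{2} \left(3 + z\right)}{4}$)
$\frac{3247169}{O{\left(G \right)}} = \frac{3247169}{\left(- \frac{1}{4}\right) \left(-2424\right) \left(-4 - 2424 \left(3 - 2424\right)\right)} = \frac{3247169}{\left(- \frac{1}{4}\right) \left(-2424\right) \left(-4 - -5868504\right)} = \frac{3247169}{\left(- \frac{1}{4}\right) \left(-2424\right) \left(-4 + 5868504\right)} = \frac{3247169}{\left(- \frac{1}{4}\right) \left(-2424\right) 5868500} = \frac{3247169}{3556311000}$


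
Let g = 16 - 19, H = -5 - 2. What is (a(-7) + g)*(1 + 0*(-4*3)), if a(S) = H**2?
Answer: 46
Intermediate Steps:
H = -7
a(S) = 49 (a(S) = (-7)**2 = 49)
g = -3
(a(-7) + g)*(1 + 0*(-4*3)) = (49 - 3)*(1 + 0*(-4*3)) = 46*(1 + 0*(-12)) = 46*(1 + 0) = 46*1 = 46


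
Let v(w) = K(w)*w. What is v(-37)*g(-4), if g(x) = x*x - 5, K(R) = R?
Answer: 15059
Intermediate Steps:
g(x) = -5 + x² (g(x) = x² - 5 = -5 + x²)
v(w) = w² (v(w) = w*w = w²)
v(-37)*g(-4) = (-37)²*(-5 + (-4)²) = 1369*(-5 + 16) = 1369*11 = 15059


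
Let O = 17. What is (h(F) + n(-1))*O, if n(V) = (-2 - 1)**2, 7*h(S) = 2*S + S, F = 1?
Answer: 1122/7 ≈ 160.29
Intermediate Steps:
h(S) = 3*S/7 (h(S) = (2*S + S)/7 = (3*S)/7 = 3*S/7)
n(V) = 9 (n(V) = (-3)**2 = 9)
(h(F) + n(-1))*O = ((3/7)*1 + 9)*17 = (3/7 + 9)*17 = (66/7)*17 = 1122/7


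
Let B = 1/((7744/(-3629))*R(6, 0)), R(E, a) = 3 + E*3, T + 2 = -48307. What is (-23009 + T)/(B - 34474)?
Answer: 11598018432/5606303405 ≈ 2.0687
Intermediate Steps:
T = -48309 (T = -2 - 48307 = -48309)
R(E, a) = 3 + 3*E
B = -3629/162624 (B = 1/((7744/(-3629))*(3 + 3*6)) = 1/((7744*(-1/3629))*(3 + 18)) = 1/(-7744/3629*21) = 1/(-162624/3629) = -3629/162624 ≈ -0.022315)
(-23009 + T)/(B - 34474) = (-23009 - 48309)/(-3629/162624 - 34474) = -71318/(-5606303405/162624) = -71318*(-162624/5606303405) = 11598018432/5606303405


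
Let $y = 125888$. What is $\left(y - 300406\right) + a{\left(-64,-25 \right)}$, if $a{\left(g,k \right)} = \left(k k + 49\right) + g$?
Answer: $-173908$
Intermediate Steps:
$a{\left(g,k \right)} = 49 + g + k^{2}$ ($a{\left(g,k \right)} = \left(k^{2} + 49\right) + g = \left(49 + k^{2}\right) + g = 49 + g + k^{2}$)
$\left(y - 300406\right) + a{\left(-64,-25 \right)} = \left(125888 - 300406\right) + \left(49 - 64 + \left(-25\right)^{2}\right) = -174518 + \left(49 - 64 + 625\right) = -174518 + 610 = -173908$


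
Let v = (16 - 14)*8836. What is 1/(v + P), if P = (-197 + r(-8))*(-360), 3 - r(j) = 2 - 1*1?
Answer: 1/87872 ≈ 1.1380e-5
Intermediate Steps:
r(j) = 2 (r(j) = 3 - (2 - 1*1) = 3 - (2 - 1) = 3 - 1*1 = 3 - 1 = 2)
v = 17672 (v = 2*8836 = 17672)
P = 70200 (P = (-197 + 2)*(-360) = -195*(-360) = 70200)
1/(v + P) = 1/(17672 + 70200) = 1/87872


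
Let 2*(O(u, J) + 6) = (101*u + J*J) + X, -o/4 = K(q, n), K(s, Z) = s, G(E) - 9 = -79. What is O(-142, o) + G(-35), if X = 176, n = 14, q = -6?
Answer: -6871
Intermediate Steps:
G(E) = -70 (G(E) = 9 - 79 = -70)
o = 24 (o = -4*(-6) = 24)
O(u, J) = 82 + J²/2 + 101*u/2 (O(u, J) = -6 + ((101*u + J*J) + 176)/2 = -6 + ((101*u + J²) + 176)/2 = -6 + ((J² + 101*u) + 176)/2 = -6 + (176 + J² + 101*u)/2 = -6 + (88 + J²/2 + 101*u/2) = 82 + J²/2 + 101*u/2)
O(-142, o) + G(-35) = (82 + (½)*24² + (101/2)*(-142)) - 70 = (82 + (½)*576 - 7171) - 70 = (82 + 288 - 7171) - 70 = -6801 - 70 = -6871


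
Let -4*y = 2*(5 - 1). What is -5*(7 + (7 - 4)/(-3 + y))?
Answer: -32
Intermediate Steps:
y = -2 (y = -(5 - 1)/2 = -4/2 = -1/4*8 = -2)
-5*(7 + (7 - 4)/(-3 + y)) = -5*(7 + (7 - 4)/(-3 - 2)) = -5*(7 + 3/(-5)) = -5*(7 + 3*(-1/5)) = -5*(7 - 3/5) = -5*32/5 = -32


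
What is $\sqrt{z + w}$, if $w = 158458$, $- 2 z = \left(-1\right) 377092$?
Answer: $54 \sqrt{119} \approx 589.07$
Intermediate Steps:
$z = 188546$ ($z = - \frac{\left(-1\right) 377092}{2} = \left(- \frac{1}{2}\right) \left(-377092\right) = 188546$)
$\sqrt{z + w} = \sqrt{188546 + 158458} = \sqrt{347004} = 54 \sqrt{119}$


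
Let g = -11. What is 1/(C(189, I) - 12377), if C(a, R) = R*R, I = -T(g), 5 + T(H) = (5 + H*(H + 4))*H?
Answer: 1/810272 ≈ 1.2342e-6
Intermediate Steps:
T(H) = -5 + H*(5 + H*(4 + H)) (T(H) = -5 + (5 + H*(H + 4))*H = -5 + (5 + H*(4 + H))*H = -5 + H*(5 + H*(4 + H)))
I = 907 (I = -(-5 + (-11)**3 + 4*(-11)**2 + 5*(-11)) = -(-5 - 1331 + 4*121 - 55) = -(-5 - 1331 + 484 - 55) = -1*(-907) = 907)
C(a, R) = R**2
1/(C(189, I) - 12377) = 1/(907**2 - 12377) = 1/(822649 - 12377) = 1/810272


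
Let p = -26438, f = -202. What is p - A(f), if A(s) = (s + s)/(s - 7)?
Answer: -5525946/209 ≈ -26440.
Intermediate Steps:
A(s) = 2*s/(-7 + s) (A(s) = (2*s)/(-7 + s) = 2*s/(-7 + s))
p - A(f) = -26438 - 2*(-202)/(-7 - 202) = -26438 - 2*(-202)/(-209) = -26438 - 2*(-202)*(-1)/209 = -26438 - 1*404/209 = -26438 - 404/209 = -5525946/209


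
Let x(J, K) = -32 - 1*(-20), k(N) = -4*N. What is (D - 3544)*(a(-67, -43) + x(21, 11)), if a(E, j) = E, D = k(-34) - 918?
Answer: 341754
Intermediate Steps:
D = -782 (D = -4*(-34) - 918 = 136 - 918 = -782)
x(J, K) = -12 (x(J, K) = -32 + 20 = -12)
(D - 3544)*(a(-67, -43) + x(21, 11)) = (-782 - 3544)*(-67 - 12) = -4326*(-79) = 341754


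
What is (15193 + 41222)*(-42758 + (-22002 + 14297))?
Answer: -2846870145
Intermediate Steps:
(15193 + 41222)*(-42758 + (-22002 + 14297)) = 56415*(-42758 - 7705) = 56415*(-50463) = -2846870145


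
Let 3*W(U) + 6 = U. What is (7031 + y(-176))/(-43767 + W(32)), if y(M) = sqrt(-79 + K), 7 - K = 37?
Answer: -237/1475 - 3*I*sqrt(109)/131275 ≈ -0.16068 - 0.00023859*I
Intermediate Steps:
K = -30 (K = 7 - 1*37 = 7 - 37 = -30)
W(U) = -2 + U/3
y(M) = I*sqrt(109) (y(M) = sqrt(-79 - 30) = sqrt(-109) = I*sqrt(109))
(7031 + y(-176))/(-43767 + W(32)) = (7031 + I*sqrt(109))/(-43767 + (-2 + (1/3)*32)) = (7031 + I*sqrt(109))/(-43767 + (-2 + 32/3)) = (7031 + I*sqrt(109))/(-43767 + 26/3) = (7031 + I*sqrt(109))/(-131275/3) = (7031 + I*sqrt(109))*(-3/131275) = -237/1475 - 3*I*sqrt(109)/131275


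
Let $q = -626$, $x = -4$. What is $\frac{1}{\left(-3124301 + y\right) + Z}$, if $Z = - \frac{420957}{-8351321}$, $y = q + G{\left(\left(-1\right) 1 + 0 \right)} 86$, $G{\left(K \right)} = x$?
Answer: $- \frac{8351321}{26100140912034} \approx -3.1997 \cdot 10^{-7}$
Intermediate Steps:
$G{\left(K \right)} = -4$
$y = -970$ ($y = -626 - 344 = -970$)
$Z = \frac{420957}{8351321}$ ($Z = \left(-420957\right) \left(- \frac{1}{8351321}\right) = \frac{420957}{8351321} \approx 0.050406$)
$\frac{1}{\left(-3124301 + y\right) + Z} = \frac{1}{\left(-3124301 - 970\right) + \frac{420957}{8351321}} = \frac{1}{-3125271 + \frac{420957}{8351321}} = \frac{1}{- \frac{26100140912034}{8351321}} = - \frac{8351321}{26100140912034}$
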